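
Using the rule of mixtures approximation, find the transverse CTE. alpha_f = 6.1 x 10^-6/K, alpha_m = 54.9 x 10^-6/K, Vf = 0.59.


alpha_2 = alpha_f*Vf + alpha_m*(1-Vf) = 6.1*0.59 + 54.9*0.41 = 26.1 x 10^-6/K

26.1 x 10^-6/K


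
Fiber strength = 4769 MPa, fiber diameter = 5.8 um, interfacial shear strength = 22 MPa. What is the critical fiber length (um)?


Lc = sigma_f * d / (2 * tau_i) = 4769 * 5.8 / (2 * 22) = 628.6 um

628.6 um


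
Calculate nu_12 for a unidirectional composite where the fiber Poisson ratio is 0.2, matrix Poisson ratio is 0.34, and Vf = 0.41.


nu_12 = nu_f*Vf + nu_m*(1-Vf) = 0.2*0.41 + 0.34*0.59 = 0.2826

0.2826


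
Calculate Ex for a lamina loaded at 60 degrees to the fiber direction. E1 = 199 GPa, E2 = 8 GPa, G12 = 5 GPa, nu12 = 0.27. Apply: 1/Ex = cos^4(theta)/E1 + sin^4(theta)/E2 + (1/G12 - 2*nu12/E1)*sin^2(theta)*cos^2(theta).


cos^4(60) = 0.0625, sin^4(60) = 0.5625, sin^2(60)*cos^2(60) = 0.1875
1/G12 - 2*nu12/E1 = 1/5 - 2*0.27/199 = 0.197286 GPa^-1
1/Ex = 0.0625/199 + 0.5625/8 + 0.197286*0.1875 = 0.1076178 GPa^-1
Ex = 9.29 GPa

9.29 GPa


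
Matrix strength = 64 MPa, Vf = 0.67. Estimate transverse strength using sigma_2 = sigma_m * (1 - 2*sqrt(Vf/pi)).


factor = 1 - 2*sqrt(0.67/pi) = 0.0764
sigma_2 = 64 * 0.0764 = 4.89 MPa

4.89 MPa


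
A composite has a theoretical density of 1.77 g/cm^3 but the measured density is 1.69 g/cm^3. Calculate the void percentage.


Void% = (rho_theo - rho_actual)/rho_theo * 100 = (1.77 - 1.69)/1.77 * 100 = 4.52%

4.52%


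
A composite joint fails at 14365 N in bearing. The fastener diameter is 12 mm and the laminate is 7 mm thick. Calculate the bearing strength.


sigma_br = F/(d*h) = 14365/(12*7) = 171.0 MPa

171.0 MPa


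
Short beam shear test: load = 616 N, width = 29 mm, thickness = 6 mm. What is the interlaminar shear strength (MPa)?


ILSS = 3F/(4bh) = 3*616/(4*29*6) = 2.66 MPa

2.66 MPa


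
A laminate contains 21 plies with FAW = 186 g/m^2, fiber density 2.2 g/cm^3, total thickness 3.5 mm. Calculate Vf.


Vf = n * FAW / (rho_f * h * 1000) = 21 * 186 / (2.2 * 3.5 * 1000) = 0.5073

0.5073


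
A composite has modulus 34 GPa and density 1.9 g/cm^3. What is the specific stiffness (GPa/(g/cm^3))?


Specific stiffness = E/rho = 34/1.9 = 17.9 GPa/(g/cm^3)

17.9 GPa/(g/cm^3)


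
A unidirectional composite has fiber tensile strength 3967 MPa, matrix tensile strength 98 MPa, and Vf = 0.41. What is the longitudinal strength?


sigma_1 = sigma_f*Vf + sigma_m*(1-Vf) = 3967*0.41 + 98*0.59 = 1684.3 MPa

1684.3 MPa


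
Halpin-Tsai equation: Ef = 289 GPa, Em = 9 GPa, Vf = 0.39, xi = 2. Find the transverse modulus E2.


eta = (Ef/Em - 1)/(Ef/Em + xi) = (32.1111 - 1)/(32.1111 + 2) = 0.9121
E2 = Em*(1+xi*eta*Vf)/(1-eta*Vf) = 23.91 GPa

23.91 GPa


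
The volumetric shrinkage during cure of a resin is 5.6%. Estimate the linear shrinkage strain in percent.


Linear shrinkage ≈ vol_shrink/3 = 5.6/3 = 1.867%

1.867%


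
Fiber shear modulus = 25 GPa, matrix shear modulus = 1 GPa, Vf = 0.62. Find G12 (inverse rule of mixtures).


1/G12 = Vf/Gf + (1-Vf)/Gm = 0.62/25 + 0.38/1
G12 = 2.47 GPa

2.47 GPa


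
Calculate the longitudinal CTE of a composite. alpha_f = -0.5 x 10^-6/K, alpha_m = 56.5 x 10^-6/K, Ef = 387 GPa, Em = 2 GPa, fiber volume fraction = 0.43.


E1 = Ef*Vf + Em*(1-Vf) = 167.55
alpha_1 = (alpha_f*Ef*Vf + alpha_m*Em*(1-Vf))/E1 = -0.11 x 10^-6/K

-0.11 x 10^-6/K


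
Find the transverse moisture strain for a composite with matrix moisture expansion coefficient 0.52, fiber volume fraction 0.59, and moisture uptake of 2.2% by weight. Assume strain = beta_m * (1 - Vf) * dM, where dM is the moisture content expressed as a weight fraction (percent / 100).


dM = 2.2/100 = 0.022
strain = beta_m * (1-Vf) * dM = 0.52 * 0.41 * 0.022 = 0.0046904

0.0046904


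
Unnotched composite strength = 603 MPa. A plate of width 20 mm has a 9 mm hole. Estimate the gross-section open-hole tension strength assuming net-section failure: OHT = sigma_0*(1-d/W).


OHT = sigma_0*(1-d/W) = 603*(1-9/20) = 331.7 MPa

331.7 MPa


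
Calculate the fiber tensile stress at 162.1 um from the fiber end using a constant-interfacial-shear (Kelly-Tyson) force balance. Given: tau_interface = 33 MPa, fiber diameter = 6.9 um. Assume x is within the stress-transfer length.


Force balance: sigma_f * (pi*d^2/4) = tau * (pi*d) * x  ->  sigma_f = 4 * tau * x / d
sigma_f = 4 * 33 * 162.1 / 6.9 = 3101.0 MPa

3101.0 MPa


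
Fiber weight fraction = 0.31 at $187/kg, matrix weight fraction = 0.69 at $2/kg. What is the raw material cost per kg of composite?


Cost = cost_f*Wf + cost_m*Wm = 187*0.31 + 2*0.69 = $59.35/kg

$59.35/kg


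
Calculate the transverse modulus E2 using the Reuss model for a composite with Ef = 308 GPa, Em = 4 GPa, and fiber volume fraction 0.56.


1/E2 = Vf/Ef + (1-Vf)/Em = 0.56/308 + 0.44/4
E2 = 8.94 GPa

8.94 GPa


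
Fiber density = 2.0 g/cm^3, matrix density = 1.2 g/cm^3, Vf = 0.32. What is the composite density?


rho_c = rho_f*Vf + rho_m*(1-Vf) = 2.0*0.32 + 1.2*0.68 = 1.456 g/cm^3

1.456 g/cm^3


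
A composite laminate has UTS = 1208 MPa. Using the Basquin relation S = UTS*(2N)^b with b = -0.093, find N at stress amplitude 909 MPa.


N = 0.5 * (S/UTS)^(1/b) = 0.5 * (909/1208)^(1/-0.093) = 10.6404 cycles

10.6404 cycles


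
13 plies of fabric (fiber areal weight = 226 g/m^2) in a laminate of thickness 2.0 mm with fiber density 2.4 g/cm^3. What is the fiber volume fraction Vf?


Vf = n * FAW / (rho_f * h * 1000) = 13 * 226 / (2.4 * 2.0 * 1000) = 0.6121

0.6121


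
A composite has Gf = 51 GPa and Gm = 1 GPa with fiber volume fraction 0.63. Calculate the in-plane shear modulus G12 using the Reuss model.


1/G12 = Vf/Gf + (1-Vf)/Gm = 0.63/51 + 0.37/1
G12 = 2.62 GPa

2.62 GPa


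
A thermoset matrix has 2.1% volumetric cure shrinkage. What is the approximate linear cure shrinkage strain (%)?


Linear shrinkage ≈ vol_shrink/3 = 2.1/3 = 0.7%

0.7%


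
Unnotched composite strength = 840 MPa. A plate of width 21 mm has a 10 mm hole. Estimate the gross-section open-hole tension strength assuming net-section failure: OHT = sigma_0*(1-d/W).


OHT = sigma_0*(1-d/W) = 840*(1-10/21) = 440.0 MPa

440.0 MPa


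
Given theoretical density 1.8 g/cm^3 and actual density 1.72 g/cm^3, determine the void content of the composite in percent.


Void% = (rho_theo - rho_actual)/rho_theo * 100 = (1.8 - 1.72)/1.8 * 100 = 4.44%

4.44%


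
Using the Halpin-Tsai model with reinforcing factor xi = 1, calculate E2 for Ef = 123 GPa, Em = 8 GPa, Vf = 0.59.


eta = (Ef/Em - 1)/(Ef/Em + xi) = (15.375 - 1)/(15.375 + 1) = 0.8779
E2 = Em*(1+xi*eta*Vf)/(1-eta*Vf) = 25.19 GPa

25.19 GPa


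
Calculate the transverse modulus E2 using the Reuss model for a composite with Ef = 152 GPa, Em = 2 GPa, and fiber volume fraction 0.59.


1/E2 = Vf/Ef + (1-Vf)/Em = 0.59/152 + 0.41/2
E2 = 4.79 GPa

4.79 GPa


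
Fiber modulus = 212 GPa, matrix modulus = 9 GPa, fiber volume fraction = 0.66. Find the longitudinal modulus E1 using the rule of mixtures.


E1 = Ef*Vf + Em*(1-Vf) = 212*0.66 + 9*0.34 = 142.98 GPa

142.98 GPa


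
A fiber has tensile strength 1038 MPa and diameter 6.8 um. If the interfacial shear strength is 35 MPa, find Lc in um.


Lc = sigma_f * d / (2 * tau_i) = 1038 * 6.8 / (2 * 35) = 100.8 um

100.8 um


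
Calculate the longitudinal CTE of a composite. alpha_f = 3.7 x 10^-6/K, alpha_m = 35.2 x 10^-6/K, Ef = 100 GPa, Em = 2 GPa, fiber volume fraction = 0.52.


E1 = Ef*Vf + Em*(1-Vf) = 52.96
alpha_1 = (alpha_f*Ef*Vf + alpha_m*Em*(1-Vf))/E1 = 4.27 x 10^-6/K

4.27 x 10^-6/K


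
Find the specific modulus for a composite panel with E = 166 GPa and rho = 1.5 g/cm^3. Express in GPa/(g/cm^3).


Specific stiffness = E/rho = 166/1.5 = 110.7 GPa/(g/cm^3)

110.7 GPa/(g/cm^3)


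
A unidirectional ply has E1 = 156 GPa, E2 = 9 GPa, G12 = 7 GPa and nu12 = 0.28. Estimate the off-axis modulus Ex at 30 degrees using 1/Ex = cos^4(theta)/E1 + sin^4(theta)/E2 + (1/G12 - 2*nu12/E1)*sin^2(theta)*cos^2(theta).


cos^4(30) = 0.5625, sin^4(30) = 0.0625, sin^2(30)*cos^2(30) = 0.1875
1/G12 - 2*nu12/E1 = 1/7 - 2*0.28/156 = 0.139267 GPa^-1
1/Ex = 0.5625/156 + 0.0625/9 + 0.139267*0.1875 = 0.0366629 GPa^-1
Ex = 27.28 GPa

27.28 GPa


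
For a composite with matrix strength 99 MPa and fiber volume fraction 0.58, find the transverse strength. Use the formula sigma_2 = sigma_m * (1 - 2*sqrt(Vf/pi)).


factor = 1 - 2*sqrt(0.58/pi) = 0.1407
sigma_2 = 99 * 0.1407 = 13.92 MPa

13.92 MPa


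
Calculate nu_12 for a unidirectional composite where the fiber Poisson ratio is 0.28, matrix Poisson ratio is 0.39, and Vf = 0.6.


nu_12 = nu_f*Vf + nu_m*(1-Vf) = 0.28*0.6 + 0.39*0.4 = 0.324

0.324


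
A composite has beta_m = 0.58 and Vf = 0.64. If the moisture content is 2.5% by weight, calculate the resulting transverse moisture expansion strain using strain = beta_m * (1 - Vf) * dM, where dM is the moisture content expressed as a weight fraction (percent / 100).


dM = 2.5/100 = 0.025
strain = beta_m * (1-Vf) * dM = 0.58 * 0.36 * 0.025 = 0.00522

0.00522


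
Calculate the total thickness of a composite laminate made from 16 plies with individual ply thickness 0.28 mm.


h = n * t_ply = 16 * 0.28 = 4.48 mm

4.48 mm


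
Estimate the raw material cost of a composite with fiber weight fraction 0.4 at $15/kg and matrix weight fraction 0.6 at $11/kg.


Cost = cost_f*Wf + cost_m*Wm = 15*0.4 + 11*0.6 = $12.6/kg

$12.6/kg


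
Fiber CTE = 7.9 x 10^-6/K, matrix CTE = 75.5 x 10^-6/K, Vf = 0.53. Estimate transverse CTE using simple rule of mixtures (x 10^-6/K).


alpha_2 = alpha_f*Vf + alpha_m*(1-Vf) = 7.9*0.53 + 75.5*0.47 = 39.7 x 10^-6/K

39.7 x 10^-6/K


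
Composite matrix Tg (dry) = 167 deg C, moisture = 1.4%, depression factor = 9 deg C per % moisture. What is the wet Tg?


Tg_wet = Tg_dry - k*moisture = 167 - 9*1.4 = 154.4 deg C

154.4 deg C


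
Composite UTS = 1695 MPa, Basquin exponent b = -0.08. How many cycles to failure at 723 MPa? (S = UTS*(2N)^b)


N = 0.5 * (S/UTS)^(1/b) = 0.5 * (723/1695)^(1/-0.08) = 21103.8927 cycles

21103.8927 cycles


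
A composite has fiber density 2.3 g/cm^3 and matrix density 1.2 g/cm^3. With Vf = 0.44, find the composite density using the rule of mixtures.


rho_c = rho_f*Vf + rho_m*(1-Vf) = 2.3*0.44 + 1.2*0.56 = 1.684 g/cm^3

1.684 g/cm^3


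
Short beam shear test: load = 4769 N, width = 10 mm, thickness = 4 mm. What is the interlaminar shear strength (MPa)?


ILSS = 3F/(4bh) = 3*4769/(4*10*4) = 89.42 MPa

89.42 MPa


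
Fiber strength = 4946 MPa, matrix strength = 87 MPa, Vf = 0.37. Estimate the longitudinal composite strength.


sigma_1 = sigma_f*Vf + sigma_m*(1-Vf) = 4946*0.37 + 87*0.63 = 1884.8 MPa

1884.8 MPa


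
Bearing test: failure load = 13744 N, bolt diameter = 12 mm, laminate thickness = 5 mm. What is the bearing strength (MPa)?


sigma_br = F/(d*h) = 13744/(12*5) = 229.1 MPa

229.1 MPa


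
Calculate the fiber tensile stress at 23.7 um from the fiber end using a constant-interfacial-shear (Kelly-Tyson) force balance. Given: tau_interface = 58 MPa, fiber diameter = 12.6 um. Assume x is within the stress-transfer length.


Force balance: sigma_f * (pi*d^2/4) = tau * (pi*d) * x  ->  sigma_f = 4 * tau * x / d
sigma_f = 4 * 58 * 23.7 / 12.6 = 436.4 MPa

436.4 MPa


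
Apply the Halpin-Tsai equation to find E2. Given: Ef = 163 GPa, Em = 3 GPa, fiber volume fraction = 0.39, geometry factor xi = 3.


eta = (Ef/Em - 1)/(Ef/Em + xi) = (54.3333 - 1)/(54.3333 + 3) = 0.9302
E2 = Em*(1+xi*eta*Vf)/(1-eta*Vf) = 9.83 GPa

9.83 GPa


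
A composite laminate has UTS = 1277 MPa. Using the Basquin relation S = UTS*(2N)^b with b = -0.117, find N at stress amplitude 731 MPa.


N = 0.5 * (S/UTS)^(1/b) = 0.5 * (731/1277)^(1/-0.117) = 58.8415 cycles

58.8415 cycles


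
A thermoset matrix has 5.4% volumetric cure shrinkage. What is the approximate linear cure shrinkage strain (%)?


Linear shrinkage ≈ vol_shrink/3 = 5.4/3 = 1.8%

1.8%


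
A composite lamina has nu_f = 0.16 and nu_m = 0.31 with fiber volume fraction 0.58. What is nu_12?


nu_12 = nu_f*Vf + nu_m*(1-Vf) = 0.16*0.58 + 0.31*0.42 = 0.223

0.223


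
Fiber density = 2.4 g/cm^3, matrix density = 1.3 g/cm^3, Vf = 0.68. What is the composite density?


rho_c = rho_f*Vf + rho_m*(1-Vf) = 2.4*0.68 + 1.3*0.32 = 2.048 g/cm^3

2.048 g/cm^3


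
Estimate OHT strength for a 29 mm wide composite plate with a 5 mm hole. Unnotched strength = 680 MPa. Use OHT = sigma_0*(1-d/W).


OHT = sigma_0*(1-d/W) = 680*(1-5/29) = 562.8 MPa

562.8 MPa


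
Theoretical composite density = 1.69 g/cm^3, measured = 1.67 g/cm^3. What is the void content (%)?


Void% = (rho_theo - rho_actual)/rho_theo * 100 = (1.69 - 1.67)/1.69 * 100 = 1.18%

1.18%


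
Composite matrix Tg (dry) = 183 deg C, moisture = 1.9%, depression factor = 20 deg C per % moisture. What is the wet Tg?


Tg_wet = Tg_dry - k*moisture = 183 - 20*1.9 = 145.0 deg C

145.0 deg C


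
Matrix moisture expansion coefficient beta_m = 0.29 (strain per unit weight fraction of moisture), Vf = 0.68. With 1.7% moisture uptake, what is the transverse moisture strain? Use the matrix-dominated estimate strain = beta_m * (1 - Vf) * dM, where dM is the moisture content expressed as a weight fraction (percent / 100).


dM = 1.7/100 = 0.017
strain = beta_m * (1-Vf) * dM = 0.29 * 0.32 * 0.017 = 0.0015776

0.0015776


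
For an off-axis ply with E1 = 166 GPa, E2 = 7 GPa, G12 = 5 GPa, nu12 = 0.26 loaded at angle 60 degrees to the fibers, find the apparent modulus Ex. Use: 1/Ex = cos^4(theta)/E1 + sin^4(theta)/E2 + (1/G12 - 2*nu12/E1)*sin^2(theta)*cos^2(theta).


cos^4(60) = 0.0625, sin^4(60) = 0.5625, sin^2(60)*cos^2(60) = 0.1875
1/G12 - 2*nu12/E1 = 1/5 - 2*0.26/166 = 0.196867 GPa^-1
1/Ex = 0.0625/166 + 0.5625/7 + 0.196867*0.1875 = 0.1176463 GPa^-1
Ex = 8.5 GPa

8.5 GPa


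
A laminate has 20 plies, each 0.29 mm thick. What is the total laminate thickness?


h = n * t_ply = 20 * 0.29 = 5.8 mm

5.8 mm


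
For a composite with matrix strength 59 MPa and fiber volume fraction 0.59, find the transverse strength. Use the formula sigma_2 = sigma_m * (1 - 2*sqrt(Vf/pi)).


factor = 1 - 2*sqrt(0.59/pi) = 0.1333
sigma_2 = 59 * 0.1333 = 7.86 MPa

7.86 MPa


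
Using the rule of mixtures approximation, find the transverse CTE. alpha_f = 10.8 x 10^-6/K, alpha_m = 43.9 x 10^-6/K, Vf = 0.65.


alpha_2 = alpha_f*Vf + alpha_m*(1-Vf) = 10.8*0.65 + 43.9*0.35 = 22.4 x 10^-6/K

22.4 x 10^-6/K


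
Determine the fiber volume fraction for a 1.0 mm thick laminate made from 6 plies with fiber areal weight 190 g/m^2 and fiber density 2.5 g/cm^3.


Vf = n * FAW / (rho_f * h * 1000) = 6 * 190 / (2.5 * 1.0 * 1000) = 0.456

0.456


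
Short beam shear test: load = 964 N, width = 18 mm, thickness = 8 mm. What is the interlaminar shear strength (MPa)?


ILSS = 3F/(4bh) = 3*964/(4*18*8) = 5.02 MPa

5.02 MPa


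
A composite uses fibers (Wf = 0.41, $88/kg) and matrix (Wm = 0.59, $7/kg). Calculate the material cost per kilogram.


Cost = cost_f*Wf + cost_m*Wm = 88*0.41 + 7*0.59 = $40.21/kg

$40.21/kg


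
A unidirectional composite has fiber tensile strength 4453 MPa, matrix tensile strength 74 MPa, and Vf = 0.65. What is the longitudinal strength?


sigma_1 = sigma_f*Vf + sigma_m*(1-Vf) = 4453*0.65 + 74*0.35 = 2920.4 MPa

2920.4 MPa


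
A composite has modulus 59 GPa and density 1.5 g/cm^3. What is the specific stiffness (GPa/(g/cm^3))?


Specific stiffness = E/rho = 59/1.5 = 39.3 GPa/(g/cm^3)

39.3 GPa/(g/cm^3)


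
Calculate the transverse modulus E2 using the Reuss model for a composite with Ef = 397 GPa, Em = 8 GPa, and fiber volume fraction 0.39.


1/E2 = Vf/Ef + (1-Vf)/Em = 0.39/397 + 0.61/8
E2 = 12.95 GPa

12.95 GPa


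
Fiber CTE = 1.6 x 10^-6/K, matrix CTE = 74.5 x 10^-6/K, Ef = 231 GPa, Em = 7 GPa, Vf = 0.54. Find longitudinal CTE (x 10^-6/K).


E1 = Ef*Vf + Em*(1-Vf) = 127.96
alpha_1 = (alpha_f*Ef*Vf + alpha_m*Em*(1-Vf))/E1 = 3.43 x 10^-6/K

3.43 x 10^-6/K


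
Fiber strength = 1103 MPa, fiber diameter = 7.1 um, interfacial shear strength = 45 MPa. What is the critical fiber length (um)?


Lc = sigma_f * d / (2 * tau_i) = 1103 * 7.1 / (2 * 45) = 87.0 um

87.0 um


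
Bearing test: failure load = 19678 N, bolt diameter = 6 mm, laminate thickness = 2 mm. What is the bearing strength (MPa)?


sigma_br = F/(d*h) = 19678/(6*2) = 1639.8 MPa

1639.8 MPa


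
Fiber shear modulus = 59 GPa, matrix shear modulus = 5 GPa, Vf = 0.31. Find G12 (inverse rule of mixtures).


1/G12 = Vf/Gf + (1-Vf)/Gm = 0.31/59 + 0.69/5
G12 = 6.98 GPa

6.98 GPa


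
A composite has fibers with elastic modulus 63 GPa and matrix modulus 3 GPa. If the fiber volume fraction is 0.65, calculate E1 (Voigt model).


E1 = Ef*Vf + Em*(1-Vf) = 63*0.65 + 3*0.35 = 42.0 GPa

42.0 GPa


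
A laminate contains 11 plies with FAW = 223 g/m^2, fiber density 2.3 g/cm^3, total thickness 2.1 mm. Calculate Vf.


Vf = n * FAW / (rho_f * h * 1000) = 11 * 223 / (2.3 * 2.1 * 1000) = 0.5079

0.5079


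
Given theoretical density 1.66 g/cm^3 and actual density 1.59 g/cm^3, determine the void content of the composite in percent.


Void% = (rho_theo - rho_actual)/rho_theo * 100 = (1.66 - 1.59)/1.66 * 100 = 4.22%

4.22%


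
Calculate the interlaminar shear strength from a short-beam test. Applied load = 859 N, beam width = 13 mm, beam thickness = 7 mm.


ILSS = 3F/(4bh) = 3*859/(4*13*7) = 7.08 MPa

7.08 MPa


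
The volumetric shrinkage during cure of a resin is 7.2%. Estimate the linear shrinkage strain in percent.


Linear shrinkage ≈ vol_shrink/3 = 7.2/3 = 2.4%

2.4%


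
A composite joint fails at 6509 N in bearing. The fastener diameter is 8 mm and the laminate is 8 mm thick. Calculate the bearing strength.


sigma_br = F/(d*h) = 6509/(8*8) = 101.7 MPa

101.7 MPa


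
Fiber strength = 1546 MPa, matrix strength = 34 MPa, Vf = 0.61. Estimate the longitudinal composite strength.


sigma_1 = sigma_f*Vf + sigma_m*(1-Vf) = 1546*0.61 + 34*0.39 = 956.3 MPa

956.3 MPa


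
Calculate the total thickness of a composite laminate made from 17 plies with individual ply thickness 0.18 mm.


h = n * t_ply = 17 * 0.18 = 3.06 mm

3.06 mm


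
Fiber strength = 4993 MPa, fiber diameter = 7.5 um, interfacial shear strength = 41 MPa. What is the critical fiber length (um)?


Lc = sigma_f * d / (2 * tau_i) = 4993 * 7.5 / (2 * 41) = 456.7 um

456.7 um


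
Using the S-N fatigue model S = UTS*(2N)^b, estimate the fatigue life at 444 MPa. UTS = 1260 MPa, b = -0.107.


N = 0.5 * (S/UTS)^(1/b) = 0.5 * (444/1260)^(1/-0.107) = 8560.4923 cycles

8560.4923 cycles


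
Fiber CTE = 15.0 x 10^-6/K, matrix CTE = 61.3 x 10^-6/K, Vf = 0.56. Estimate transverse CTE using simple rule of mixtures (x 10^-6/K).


alpha_2 = alpha_f*Vf + alpha_m*(1-Vf) = 15.0*0.56 + 61.3*0.44 = 35.4 x 10^-6/K

35.4 x 10^-6/K


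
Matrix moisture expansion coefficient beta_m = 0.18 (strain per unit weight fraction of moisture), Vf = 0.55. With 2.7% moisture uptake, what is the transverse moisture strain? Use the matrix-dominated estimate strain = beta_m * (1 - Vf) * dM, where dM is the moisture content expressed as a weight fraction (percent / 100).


dM = 2.7/100 = 0.027
strain = beta_m * (1-Vf) * dM = 0.18 * 0.45 * 0.027 = 0.002187

0.002187


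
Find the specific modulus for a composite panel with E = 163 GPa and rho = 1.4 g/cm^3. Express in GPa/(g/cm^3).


Specific stiffness = E/rho = 163/1.4 = 116.4 GPa/(g/cm^3)

116.4 GPa/(g/cm^3)


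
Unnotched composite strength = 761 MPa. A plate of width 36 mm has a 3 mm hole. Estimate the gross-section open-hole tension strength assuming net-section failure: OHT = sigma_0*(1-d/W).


OHT = sigma_0*(1-d/W) = 761*(1-3/36) = 697.6 MPa

697.6 MPa


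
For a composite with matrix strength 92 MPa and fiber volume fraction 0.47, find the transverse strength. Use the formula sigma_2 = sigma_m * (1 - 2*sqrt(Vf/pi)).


factor = 1 - 2*sqrt(0.47/pi) = 0.2264
sigma_2 = 92 * 0.2264 = 20.83 MPa

20.83 MPa


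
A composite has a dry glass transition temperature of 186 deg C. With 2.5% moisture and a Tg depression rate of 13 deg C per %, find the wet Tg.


Tg_wet = Tg_dry - k*moisture = 186 - 13*2.5 = 153.5 deg C

153.5 deg C


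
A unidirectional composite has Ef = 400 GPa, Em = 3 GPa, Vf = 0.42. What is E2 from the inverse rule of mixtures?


1/E2 = Vf/Ef + (1-Vf)/Em = 0.42/400 + 0.58/3
E2 = 5.14 GPa

5.14 GPa


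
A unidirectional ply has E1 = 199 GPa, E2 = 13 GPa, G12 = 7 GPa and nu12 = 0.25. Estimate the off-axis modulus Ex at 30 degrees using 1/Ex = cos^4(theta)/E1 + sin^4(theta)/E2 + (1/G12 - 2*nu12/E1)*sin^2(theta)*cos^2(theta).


cos^4(30) = 0.5625, sin^4(30) = 0.0625, sin^2(30)*cos^2(30) = 0.1875
1/G12 - 2*nu12/E1 = 1/7 - 2*0.25/199 = 0.140345 GPa^-1
1/Ex = 0.5625/199 + 0.0625/13 + 0.140345*0.1875 = 0.0339489 GPa^-1
Ex = 29.46 GPa

29.46 GPa


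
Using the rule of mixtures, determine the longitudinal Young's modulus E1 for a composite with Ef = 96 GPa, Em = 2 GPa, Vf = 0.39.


E1 = Ef*Vf + Em*(1-Vf) = 96*0.39 + 2*0.61 = 38.66 GPa

38.66 GPa


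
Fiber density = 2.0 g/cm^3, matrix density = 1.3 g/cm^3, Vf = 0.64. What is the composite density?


rho_c = rho_f*Vf + rho_m*(1-Vf) = 2.0*0.64 + 1.3*0.36 = 1.748 g/cm^3

1.748 g/cm^3


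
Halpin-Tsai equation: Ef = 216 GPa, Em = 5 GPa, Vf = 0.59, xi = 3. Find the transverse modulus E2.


eta = (Ef/Em - 1)/(Ef/Em + xi) = (43.2 - 1)/(43.2 + 3) = 0.9134
E2 = Em*(1+xi*eta*Vf)/(1-eta*Vf) = 28.38 GPa

28.38 GPa


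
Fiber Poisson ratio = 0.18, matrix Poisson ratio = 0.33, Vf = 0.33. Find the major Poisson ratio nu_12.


nu_12 = nu_f*Vf + nu_m*(1-Vf) = 0.18*0.33 + 0.33*0.67 = 0.2805

0.2805


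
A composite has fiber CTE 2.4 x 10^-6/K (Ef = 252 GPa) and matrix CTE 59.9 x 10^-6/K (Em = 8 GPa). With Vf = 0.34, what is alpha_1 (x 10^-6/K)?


E1 = Ef*Vf + Em*(1-Vf) = 90.96
alpha_1 = (alpha_f*Ef*Vf + alpha_m*Em*(1-Vf))/E1 = 5.74 x 10^-6/K

5.74 x 10^-6/K


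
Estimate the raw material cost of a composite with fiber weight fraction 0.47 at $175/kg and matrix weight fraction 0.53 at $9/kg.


Cost = cost_f*Wf + cost_m*Wm = 175*0.47 + 9*0.53 = $87.02/kg

$87.02/kg


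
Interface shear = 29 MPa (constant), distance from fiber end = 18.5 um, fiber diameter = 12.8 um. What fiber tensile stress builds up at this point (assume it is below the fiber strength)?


Force balance: sigma_f * (pi*d^2/4) = tau * (pi*d) * x  ->  sigma_f = 4 * tau * x / d
sigma_f = 4 * 29 * 18.5 / 12.8 = 167.7 MPa

167.7 MPa


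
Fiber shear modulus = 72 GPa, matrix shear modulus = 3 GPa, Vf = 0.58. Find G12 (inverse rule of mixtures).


1/G12 = Vf/Gf + (1-Vf)/Gm = 0.58/72 + 0.42/3
G12 = 6.75 GPa

6.75 GPa


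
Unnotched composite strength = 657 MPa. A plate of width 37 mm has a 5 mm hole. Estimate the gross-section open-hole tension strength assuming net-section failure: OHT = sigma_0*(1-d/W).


OHT = sigma_0*(1-d/W) = 657*(1-5/37) = 568.2 MPa

568.2 MPa


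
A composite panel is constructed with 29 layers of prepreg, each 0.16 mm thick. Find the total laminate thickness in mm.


h = n * t_ply = 29 * 0.16 = 4.64 mm

4.64 mm


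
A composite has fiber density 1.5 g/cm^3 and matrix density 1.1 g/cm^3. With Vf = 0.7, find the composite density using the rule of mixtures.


rho_c = rho_f*Vf + rho_m*(1-Vf) = 1.5*0.7 + 1.1*0.3 = 1.38 g/cm^3

1.38 g/cm^3


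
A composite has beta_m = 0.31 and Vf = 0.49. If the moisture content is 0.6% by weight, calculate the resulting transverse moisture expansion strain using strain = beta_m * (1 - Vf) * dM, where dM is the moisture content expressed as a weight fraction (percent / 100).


dM = 0.6/100 = 0.006
strain = beta_m * (1-Vf) * dM = 0.31 * 0.51 * 0.006 = 0.0009486

0.0009486


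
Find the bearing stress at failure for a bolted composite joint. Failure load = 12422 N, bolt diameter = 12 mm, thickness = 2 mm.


sigma_br = F/(d*h) = 12422/(12*2) = 517.6 MPa

517.6 MPa


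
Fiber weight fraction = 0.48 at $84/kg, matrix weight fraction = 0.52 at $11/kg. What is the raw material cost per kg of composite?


Cost = cost_f*Wf + cost_m*Wm = 84*0.48 + 11*0.52 = $46.04/kg

$46.04/kg


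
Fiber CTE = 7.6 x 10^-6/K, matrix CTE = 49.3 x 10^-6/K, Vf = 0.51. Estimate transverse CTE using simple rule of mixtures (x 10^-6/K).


alpha_2 = alpha_f*Vf + alpha_m*(1-Vf) = 7.6*0.51 + 49.3*0.49 = 28.0 x 10^-6/K

28.0 x 10^-6/K


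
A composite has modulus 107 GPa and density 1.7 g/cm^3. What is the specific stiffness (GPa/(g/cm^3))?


Specific stiffness = E/rho = 107/1.7 = 62.9 GPa/(g/cm^3)

62.9 GPa/(g/cm^3)


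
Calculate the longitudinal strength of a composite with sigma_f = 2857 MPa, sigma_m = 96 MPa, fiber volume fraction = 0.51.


sigma_1 = sigma_f*Vf + sigma_m*(1-Vf) = 2857*0.51 + 96*0.49 = 1504.1 MPa

1504.1 MPa


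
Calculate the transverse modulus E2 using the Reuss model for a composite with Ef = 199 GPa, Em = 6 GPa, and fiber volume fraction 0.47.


1/E2 = Vf/Ef + (1-Vf)/Em = 0.47/199 + 0.53/6
E2 = 11.03 GPa

11.03 GPa


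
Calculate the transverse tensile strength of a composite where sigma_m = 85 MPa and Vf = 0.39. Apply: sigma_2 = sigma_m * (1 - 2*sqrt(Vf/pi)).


factor = 1 - 2*sqrt(0.39/pi) = 0.2953
sigma_2 = 85 * 0.2953 = 25.1 MPa

25.1 MPa


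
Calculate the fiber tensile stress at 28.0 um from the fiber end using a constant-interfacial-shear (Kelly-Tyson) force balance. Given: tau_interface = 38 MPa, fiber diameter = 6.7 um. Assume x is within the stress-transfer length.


Force balance: sigma_f * (pi*d^2/4) = tau * (pi*d) * x  ->  sigma_f = 4 * tau * x / d
sigma_f = 4 * 38 * 28.0 / 6.7 = 635.2 MPa

635.2 MPa


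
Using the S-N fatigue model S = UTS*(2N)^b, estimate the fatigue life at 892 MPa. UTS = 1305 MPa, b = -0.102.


N = 0.5 * (S/UTS)^(1/b) = 0.5 * (892/1305)^(1/-0.102) = 20.8461 cycles

20.8461 cycles


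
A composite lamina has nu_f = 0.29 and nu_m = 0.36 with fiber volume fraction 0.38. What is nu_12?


nu_12 = nu_f*Vf + nu_m*(1-Vf) = 0.29*0.38 + 0.36*0.62 = 0.3334

0.3334


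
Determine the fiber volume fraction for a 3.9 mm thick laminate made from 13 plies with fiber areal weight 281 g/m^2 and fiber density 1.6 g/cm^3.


Vf = n * FAW / (rho_f * h * 1000) = 13 * 281 / (1.6 * 3.9 * 1000) = 0.5854

0.5854


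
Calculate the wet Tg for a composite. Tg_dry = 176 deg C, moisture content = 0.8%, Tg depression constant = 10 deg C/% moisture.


Tg_wet = Tg_dry - k*moisture = 176 - 10*0.8 = 168.0 deg C

168.0 deg C


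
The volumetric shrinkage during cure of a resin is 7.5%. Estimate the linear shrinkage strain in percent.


Linear shrinkage ≈ vol_shrink/3 = 7.5/3 = 2.5%

2.5%


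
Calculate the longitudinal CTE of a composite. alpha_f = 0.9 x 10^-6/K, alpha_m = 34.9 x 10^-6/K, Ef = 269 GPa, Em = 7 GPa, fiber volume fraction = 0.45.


E1 = Ef*Vf + Em*(1-Vf) = 124.9
alpha_1 = (alpha_f*Ef*Vf + alpha_m*Em*(1-Vf))/E1 = 1.95 x 10^-6/K

1.95 x 10^-6/K


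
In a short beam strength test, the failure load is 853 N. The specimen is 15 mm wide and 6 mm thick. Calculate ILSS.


ILSS = 3F/(4bh) = 3*853/(4*15*6) = 7.11 MPa

7.11 MPa


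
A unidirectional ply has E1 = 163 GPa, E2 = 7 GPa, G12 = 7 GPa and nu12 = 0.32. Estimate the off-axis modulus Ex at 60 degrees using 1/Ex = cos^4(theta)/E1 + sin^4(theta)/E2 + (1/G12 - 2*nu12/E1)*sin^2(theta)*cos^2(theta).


cos^4(60) = 0.0625, sin^4(60) = 0.5625, sin^2(60)*cos^2(60) = 0.1875
1/G12 - 2*nu12/E1 = 1/7 - 2*0.32/163 = 0.138931 GPa^-1
1/Ex = 0.0625/163 + 0.5625/7 + 0.138931*0.1875 = 0.1067901 GPa^-1
Ex = 9.36 GPa

9.36 GPa


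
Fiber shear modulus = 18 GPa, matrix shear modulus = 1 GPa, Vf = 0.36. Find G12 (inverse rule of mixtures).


1/G12 = Vf/Gf + (1-Vf)/Gm = 0.36/18 + 0.64/1
G12 = 1.52 GPa

1.52 GPa


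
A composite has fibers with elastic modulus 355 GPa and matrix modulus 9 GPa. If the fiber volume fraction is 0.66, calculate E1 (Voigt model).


E1 = Ef*Vf + Em*(1-Vf) = 355*0.66 + 9*0.34 = 237.36 GPa

237.36 GPa


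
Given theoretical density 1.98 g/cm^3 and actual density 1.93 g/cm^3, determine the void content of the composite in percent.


Void% = (rho_theo - rho_actual)/rho_theo * 100 = (1.98 - 1.93)/1.98 * 100 = 2.53%

2.53%


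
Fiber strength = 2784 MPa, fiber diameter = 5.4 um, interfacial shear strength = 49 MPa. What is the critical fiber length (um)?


Lc = sigma_f * d / (2 * tau_i) = 2784 * 5.4 / (2 * 49) = 153.4 um

153.4 um


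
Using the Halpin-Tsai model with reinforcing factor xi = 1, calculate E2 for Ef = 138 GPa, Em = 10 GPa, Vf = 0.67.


eta = (Ef/Em - 1)/(Ef/Em + xi) = (13.8 - 1)/(13.8 + 1) = 0.8649
E2 = Em*(1+xi*eta*Vf)/(1-eta*Vf) = 37.56 GPa

37.56 GPa


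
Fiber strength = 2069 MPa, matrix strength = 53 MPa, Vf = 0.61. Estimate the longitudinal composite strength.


sigma_1 = sigma_f*Vf + sigma_m*(1-Vf) = 2069*0.61 + 53*0.39 = 1282.8 MPa

1282.8 MPa


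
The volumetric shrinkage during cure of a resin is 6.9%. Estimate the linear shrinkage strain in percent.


Linear shrinkage ≈ vol_shrink/3 = 6.9/3 = 2.3%

2.3%


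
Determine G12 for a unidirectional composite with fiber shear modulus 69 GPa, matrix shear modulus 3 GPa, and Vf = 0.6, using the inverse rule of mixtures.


1/G12 = Vf/Gf + (1-Vf)/Gm = 0.6/69 + 0.4/3
G12 = 7.04 GPa

7.04 GPa


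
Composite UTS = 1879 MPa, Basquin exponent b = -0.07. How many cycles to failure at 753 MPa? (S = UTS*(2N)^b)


N = 0.5 * (S/UTS)^(1/b) = 0.5 * (753/1879)^(1/-0.07) = 235657.6207 cycles

235657.6207 cycles


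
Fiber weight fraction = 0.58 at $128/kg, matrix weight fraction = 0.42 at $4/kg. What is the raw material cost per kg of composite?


Cost = cost_f*Wf + cost_m*Wm = 128*0.58 + 4*0.42 = $75.92/kg

$75.92/kg


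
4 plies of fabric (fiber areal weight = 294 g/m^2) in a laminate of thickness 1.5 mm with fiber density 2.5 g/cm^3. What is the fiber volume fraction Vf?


Vf = n * FAW / (rho_f * h * 1000) = 4 * 294 / (2.5 * 1.5 * 1000) = 0.3136

0.3136


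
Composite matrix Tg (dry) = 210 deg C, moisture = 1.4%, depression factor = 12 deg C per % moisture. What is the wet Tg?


Tg_wet = Tg_dry - k*moisture = 210 - 12*1.4 = 193.2 deg C

193.2 deg C


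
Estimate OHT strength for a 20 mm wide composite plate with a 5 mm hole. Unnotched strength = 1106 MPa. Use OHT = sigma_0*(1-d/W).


OHT = sigma_0*(1-d/W) = 1106*(1-5/20) = 829.5 MPa

829.5 MPa


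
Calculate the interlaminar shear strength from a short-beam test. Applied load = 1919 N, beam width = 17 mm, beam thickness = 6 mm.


ILSS = 3F/(4bh) = 3*1919/(4*17*6) = 14.11 MPa

14.11 MPa


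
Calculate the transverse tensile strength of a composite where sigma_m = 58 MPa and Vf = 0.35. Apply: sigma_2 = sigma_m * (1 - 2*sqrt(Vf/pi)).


factor = 1 - 2*sqrt(0.35/pi) = 0.3324
sigma_2 = 58 * 0.3324 = 19.28 MPa

19.28 MPa


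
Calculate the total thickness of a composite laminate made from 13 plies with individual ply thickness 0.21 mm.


h = n * t_ply = 13 * 0.21 = 2.73 mm

2.73 mm


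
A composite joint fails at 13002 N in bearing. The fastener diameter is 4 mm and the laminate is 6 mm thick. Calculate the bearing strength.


sigma_br = F/(d*h) = 13002/(4*6) = 541.8 MPa

541.8 MPa


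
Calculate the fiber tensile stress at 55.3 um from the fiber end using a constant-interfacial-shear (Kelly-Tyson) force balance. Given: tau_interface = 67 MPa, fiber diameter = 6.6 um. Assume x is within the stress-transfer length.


Force balance: sigma_f * (pi*d^2/4) = tau * (pi*d) * x  ->  sigma_f = 4 * tau * x / d
sigma_f = 4 * 67 * 55.3 / 6.6 = 2245.5 MPa

2245.5 MPa


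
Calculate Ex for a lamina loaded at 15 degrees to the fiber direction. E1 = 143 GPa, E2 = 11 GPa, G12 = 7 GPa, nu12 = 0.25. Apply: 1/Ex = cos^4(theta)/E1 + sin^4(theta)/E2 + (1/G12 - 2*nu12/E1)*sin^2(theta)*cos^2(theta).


cos^4(15) = 0.870513, sin^4(15) = 0.004487, sin^2(15)*cos^2(15) = 0.0625
1/G12 - 2*nu12/E1 = 1/7 - 2*0.25/143 = 0.139361 GPa^-1
1/Ex = 0.870513/143 + 0.004487/11 + 0.139361*0.0625 = 0.0152055 GPa^-1
Ex = 65.77 GPa

65.77 GPa


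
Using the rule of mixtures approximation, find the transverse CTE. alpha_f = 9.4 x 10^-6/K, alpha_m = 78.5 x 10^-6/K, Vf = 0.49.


alpha_2 = alpha_f*Vf + alpha_m*(1-Vf) = 9.4*0.49 + 78.5*0.51 = 44.6 x 10^-6/K

44.6 x 10^-6/K


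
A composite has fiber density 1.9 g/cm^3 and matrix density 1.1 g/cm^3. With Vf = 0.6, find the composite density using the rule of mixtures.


rho_c = rho_f*Vf + rho_m*(1-Vf) = 1.9*0.6 + 1.1*0.4 = 1.58 g/cm^3

1.58 g/cm^3


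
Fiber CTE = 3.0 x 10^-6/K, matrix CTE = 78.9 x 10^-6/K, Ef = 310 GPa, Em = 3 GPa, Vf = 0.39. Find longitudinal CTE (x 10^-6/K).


E1 = Ef*Vf + Em*(1-Vf) = 122.73
alpha_1 = (alpha_f*Ef*Vf + alpha_m*Em*(1-Vf))/E1 = 4.13 x 10^-6/K

4.13 x 10^-6/K


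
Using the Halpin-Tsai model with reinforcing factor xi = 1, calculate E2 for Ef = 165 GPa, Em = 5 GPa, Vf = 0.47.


eta = (Ef/Em - 1)/(Ef/Em + xi) = (33.0 - 1)/(33.0 + 1) = 0.9412
E2 = Em*(1+xi*eta*Vf)/(1-eta*Vf) = 12.93 GPa

12.93 GPa


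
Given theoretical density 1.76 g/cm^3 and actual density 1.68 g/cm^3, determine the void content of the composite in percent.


Void% = (rho_theo - rho_actual)/rho_theo * 100 = (1.76 - 1.68)/1.76 * 100 = 4.55%

4.55%


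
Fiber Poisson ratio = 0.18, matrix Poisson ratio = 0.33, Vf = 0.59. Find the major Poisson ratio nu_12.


nu_12 = nu_f*Vf + nu_m*(1-Vf) = 0.18*0.59 + 0.33*0.41 = 0.2415

0.2415


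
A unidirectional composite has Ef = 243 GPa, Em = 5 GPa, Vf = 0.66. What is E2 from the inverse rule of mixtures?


1/E2 = Vf/Ef + (1-Vf)/Em = 0.66/243 + 0.34/5
E2 = 14.14 GPa

14.14 GPa


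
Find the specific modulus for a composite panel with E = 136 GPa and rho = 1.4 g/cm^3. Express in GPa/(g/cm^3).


Specific stiffness = E/rho = 136/1.4 = 97.1 GPa/(g/cm^3)

97.1 GPa/(g/cm^3)


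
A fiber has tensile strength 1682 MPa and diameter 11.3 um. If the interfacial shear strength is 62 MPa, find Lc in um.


Lc = sigma_f * d / (2 * tau_i) = 1682 * 11.3 / (2 * 62) = 153.3 um

153.3 um


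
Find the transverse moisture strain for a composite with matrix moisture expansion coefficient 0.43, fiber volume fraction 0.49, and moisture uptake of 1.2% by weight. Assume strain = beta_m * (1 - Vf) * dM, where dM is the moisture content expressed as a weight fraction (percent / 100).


dM = 1.2/100 = 0.012
strain = beta_m * (1-Vf) * dM = 0.43 * 0.51 * 0.012 = 0.0026316

0.0026316


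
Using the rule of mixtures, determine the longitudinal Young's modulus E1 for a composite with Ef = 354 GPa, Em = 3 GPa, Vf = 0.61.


E1 = Ef*Vf + Em*(1-Vf) = 354*0.61 + 3*0.39 = 217.11 GPa

217.11 GPa


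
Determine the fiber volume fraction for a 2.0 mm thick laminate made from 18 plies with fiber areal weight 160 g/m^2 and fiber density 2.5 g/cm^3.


Vf = n * FAW / (rho_f * h * 1000) = 18 * 160 / (2.5 * 2.0 * 1000) = 0.576

0.576


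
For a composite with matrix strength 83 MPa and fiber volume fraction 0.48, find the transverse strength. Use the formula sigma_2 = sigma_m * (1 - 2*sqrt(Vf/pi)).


factor = 1 - 2*sqrt(0.48/pi) = 0.2182
sigma_2 = 83 * 0.2182 = 18.11 MPa

18.11 MPa


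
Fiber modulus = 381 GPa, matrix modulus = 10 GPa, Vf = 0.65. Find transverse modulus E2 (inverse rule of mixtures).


1/E2 = Vf/Ef + (1-Vf)/Em = 0.65/381 + 0.35/10
E2 = 27.24 GPa

27.24 GPa


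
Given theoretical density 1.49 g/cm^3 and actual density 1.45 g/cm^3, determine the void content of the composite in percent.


Void% = (rho_theo - rho_actual)/rho_theo * 100 = (1.49 - 1.45)/1.49 * 100 = 2.68%

2.68%


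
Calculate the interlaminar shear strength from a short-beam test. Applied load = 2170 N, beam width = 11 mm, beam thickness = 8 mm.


ILSS = 3F/(4bh) = 3*2170/(4*11*8) = 18.49 MPa

18.49 MPa


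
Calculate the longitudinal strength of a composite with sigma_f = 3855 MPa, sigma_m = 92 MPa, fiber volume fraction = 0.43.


sigma_1 = sigma_f*Vf + sigma_m*(1-Vf) = 3855*0.43 + 92*0.57 = 1710.1 MPa

1710.1 MPa


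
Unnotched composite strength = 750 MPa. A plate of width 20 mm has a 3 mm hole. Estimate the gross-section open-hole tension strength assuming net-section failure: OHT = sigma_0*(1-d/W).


OHT = sigma_0*(1-d/W) = 750*(1-3/20) = 637.5 MPa

637.5 MPa


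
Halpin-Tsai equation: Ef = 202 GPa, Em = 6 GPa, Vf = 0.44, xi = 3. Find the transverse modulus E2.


eta = (Ef/Em - 1)/(Ef/Em + xi) = (33.6667 - 1)/(33.6667 + 3) = 0.8909
E2 = Em*(1+xi*eta*Vf)/(1-eta*Vf) = 21.47 GPa

21.47 GPa


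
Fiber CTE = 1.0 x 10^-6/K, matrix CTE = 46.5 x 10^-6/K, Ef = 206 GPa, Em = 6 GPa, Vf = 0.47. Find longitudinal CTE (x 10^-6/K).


E1 = Ef*Vf + Em*(1-Vf) = 100.0
alpha_1 = (alpha_f*Ef*Vf + alpha_m*Em*(1-Vf))/E1 = 2.45 x 10^-6/K

2.45 x 10^-6/K


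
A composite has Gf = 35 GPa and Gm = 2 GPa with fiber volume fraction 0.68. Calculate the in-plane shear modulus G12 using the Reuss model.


1/G12 = Vf/Gf + (1-Vf)/Gm = 0.68/35 + 0.32/2
G12 = 5.57 GPa

5.57 GPa


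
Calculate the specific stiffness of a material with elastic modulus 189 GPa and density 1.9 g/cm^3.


Specific stiffness = E/rho = 189/1.9 = 99.5 GPa/(g/cm^3)

99.5 GPa/(g/cm^3)


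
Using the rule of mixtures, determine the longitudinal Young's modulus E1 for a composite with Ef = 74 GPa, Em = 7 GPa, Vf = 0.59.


E1 = Ef*Vf + Em*(1-Vf) = 74*0.59 + 7*0.41 = 46.53 GPa

46.53 GPa


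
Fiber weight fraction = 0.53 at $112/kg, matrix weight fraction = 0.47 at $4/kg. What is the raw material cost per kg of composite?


Cost = cost_f*Wf + cost_m*Wm = 112*0.53 + 4*0.47 = $61.24/kg

$61.24/kg


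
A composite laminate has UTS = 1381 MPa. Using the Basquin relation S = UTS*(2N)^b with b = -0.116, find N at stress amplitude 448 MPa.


N = 0.5 * (S/UTS)^(1/b) = 0.5 * (448/1381)^(1/-0.116) = 8198.9873 cycles

8198.9873 cycles


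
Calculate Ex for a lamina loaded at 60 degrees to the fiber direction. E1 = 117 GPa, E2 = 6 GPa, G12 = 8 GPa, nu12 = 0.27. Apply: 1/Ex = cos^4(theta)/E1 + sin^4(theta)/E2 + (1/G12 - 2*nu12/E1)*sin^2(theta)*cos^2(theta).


cos^4(60) = 0.0625, sin^4(60) = 0.5625, sin^2(60)*cos^2(60) = 0.1875
1/G12 - 2*nu12/E1 = 1/8 - 2*0.27/117 = 0.120385 GPa^-1
1/Ex = 0.0625/117 + 0.5625/6 + 0.120385*0.1875 = 0.1168563 GPa^-1
Ex = 8.56 GPa

8.56 GPa


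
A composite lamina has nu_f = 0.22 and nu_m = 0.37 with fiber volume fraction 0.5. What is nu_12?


nu_12 = nu_f*Vf + nu_m*(1-Vf) = 0.22*0.5 + 0.37*0.5 = 0.295

0.295


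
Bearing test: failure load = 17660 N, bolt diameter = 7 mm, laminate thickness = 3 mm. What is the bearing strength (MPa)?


sigma_br = F/(d*h) = 17660/(7*3) = 841.0 MPa

841.0 MPa


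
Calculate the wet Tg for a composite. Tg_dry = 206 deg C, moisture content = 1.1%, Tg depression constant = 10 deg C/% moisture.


Tg_wet = Tg_dry - k*moisture = 206 - 10*1.1 = 195.0 deg C

195.0 deg C


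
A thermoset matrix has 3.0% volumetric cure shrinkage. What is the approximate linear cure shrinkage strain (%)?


Linear shrinkage ≈ vol_shrink/3 = 3.0/3 = 1.0%

1.0%


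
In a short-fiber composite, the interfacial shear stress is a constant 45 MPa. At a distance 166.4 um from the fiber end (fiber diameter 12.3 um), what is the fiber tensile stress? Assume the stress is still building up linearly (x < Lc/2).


Force balance: sigma_f * (pi*d^2/4) = tau * (pi*d) * x  ->  sigma_f = 4 * tau * x / d
sigma_f = 4 * 45 * 166.4 / 12.3 = 2435.1 MPa

2435.1 MPa


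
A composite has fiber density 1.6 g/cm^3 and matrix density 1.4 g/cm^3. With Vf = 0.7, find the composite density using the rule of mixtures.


rho_c = rho_f*Vf + rho_m*(1-Vf) = 1.6*0.7 + 1.4*0.3 = 1.54 g/cm^3

1.54 g/cm^3
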